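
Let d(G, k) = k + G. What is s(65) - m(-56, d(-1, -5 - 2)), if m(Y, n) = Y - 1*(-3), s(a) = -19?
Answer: 34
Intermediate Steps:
d(G, k) = G + k
m(Y, n) = 3 + Y (m(Y, n) = Y + 3 = 3 + Y)
s(65) - m(-56, d(-1, -5 - 2)) = -19 - (3 - 56) = -19 - 1*(-53) = -19 + 53 = 34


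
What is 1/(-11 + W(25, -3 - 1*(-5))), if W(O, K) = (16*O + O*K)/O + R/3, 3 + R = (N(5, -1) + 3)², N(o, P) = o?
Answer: 3/82 ≈ 0.036585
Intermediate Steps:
R = 61 (R = -3 + (5 + 3)² = -3 + 8² = -3 + 64 = 61)
W(O, K) = 61/3 + (16*O + K*O)/O (W(O, K) = (16*O + O*K)/O + 61/3 = (16*O + K*O)/O + 61*(⅓) = (16*O + K*O)/O + 61/3 = 61/3 + (16*O + K*O)/O)
1/(-11 + W(25, -3 - 1*(-5))) = 1/(-11 + (109/3 + (-3 - 1*(-5)))) = 1/(-11 + (109/3 + (-3 + 5))) = 1/(-11 + (109/3 + 2)) = 1/(-11 + 115/3) = 1/(82/3) = 3/82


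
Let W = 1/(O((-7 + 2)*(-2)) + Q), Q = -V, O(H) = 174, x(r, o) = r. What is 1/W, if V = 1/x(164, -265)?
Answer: 28535/164 ≈ 173.99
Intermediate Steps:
V = 1/164 ≈ 0.0060976
Q = -1/164 (Q = -1*1/164 = -1/164 ≈ -0.0060976)
W = 164/28535 (W = 1/(174 - 1/164) = 1/(28535/164) = 164/28535 ≈ 0.0057473)
1/W = 1/(164/28535) = 28535/164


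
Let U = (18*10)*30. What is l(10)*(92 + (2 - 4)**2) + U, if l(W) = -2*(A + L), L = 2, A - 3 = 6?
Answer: 3288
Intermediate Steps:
A = 9 (A = 3 + 6 = 9)
l(W) = -22 (l(W) = -2*(9 + 2) = -2*11 = -22)
U = 5400 (U = 180*30 = 5400)
l(10)*(92 + (2 - 4)**2) + U = -22*(92 + (2 - 4)**2) + 5400 = -22*(92 + (-2)**2) + 5400 = -22*(92 + 4) + 5400 = -22*96 + 5400 = -2112 + 5400 = 3288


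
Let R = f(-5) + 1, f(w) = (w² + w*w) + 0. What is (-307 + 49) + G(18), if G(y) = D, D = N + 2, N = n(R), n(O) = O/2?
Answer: -461/2 ≈ -230.50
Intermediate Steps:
f(w) = 2*w² (f(w) = (w² + w²) + 0 = 2*w² + 0 = 2*w²)
R = 51 (R = 2*(-5)² + 1 = 2*25 + 1 = 50 + 1 = 51)
n(O) = O/2 (n(O) = O*(½) = O/2)
N = 51/2 (N = (½)*51 = 51/2 ≈ 25.500)
D = 55/2 (D = 51/2 + 2 = 55/2 ≈ 27.500)
G(y) = 55/2
(-307 + 49) + G(18) = (-307 + 49) + 55/2 = -258 + 55/2 = -461/2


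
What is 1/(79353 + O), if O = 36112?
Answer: 1/115465 ≈ 8.6606e-6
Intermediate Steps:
1/(79353 + O) = 1/(79353 + 36112) = 1/115465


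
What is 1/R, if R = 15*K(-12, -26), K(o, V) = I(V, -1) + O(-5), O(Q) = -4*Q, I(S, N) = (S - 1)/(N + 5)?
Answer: 4/795 ≈ 0.0050314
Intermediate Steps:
I(S, N) = (-1 + S)/(5 + N)
K(o, V) = 79/4 + V/4 (K(o, V) = (-1 + V)/(5 - 1) - 4*(-5) = (-1 + V)/4 + 20 = (-1/4 + V/4) + 20 = 79/4 + V/4)
R = 795/4 (R = 15*(79/4 + (1/4)*(-26)) = 15*(79/4 - 13/2) = 15*(53/4) = 795/4 ≈ 198.75)
1/R = 1/(795/4) = 4/795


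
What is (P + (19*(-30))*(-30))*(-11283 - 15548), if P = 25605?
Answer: -1145817855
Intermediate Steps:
(P + (19*(-30))*(-30))*(-11283 - 15548) = (25605 + (19*(-30))*(-30))*(-11283 - 15548) = (25605 - 570*(-30))*(-26831) = (25605 + 17100)*(-26831) = 42705*(-26831) = -1145817855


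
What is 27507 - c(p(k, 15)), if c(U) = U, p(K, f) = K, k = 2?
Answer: 27505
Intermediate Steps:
27507 - c(p(k, 15)) = 27507 - 1*2 = 27507 - 2 = 27505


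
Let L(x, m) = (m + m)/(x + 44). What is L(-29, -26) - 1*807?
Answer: -12157/15 ≈ -810.47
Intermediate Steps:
L(x, m) = 2*m/(44 + x) (L(x, m) = (2*m)/(44 + x) = 2*m/(44 + x))
L(-29, -26) - 1*807 = 2*(-26)/(44 - 29) - 1*807 = 2*(-26)/15 - 807 = 2*(-26)*(1/15) - 807 = -52/15 - 807 = -12157/15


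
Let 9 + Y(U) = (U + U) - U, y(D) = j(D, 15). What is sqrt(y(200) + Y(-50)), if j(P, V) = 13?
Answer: I*sqrt(46) ≈ 6.7823*I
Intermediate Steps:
y(D) = 13
Y(U) = -9 + U (Y(U) = -9 + ((U + U) - U) = -9 + (2*U - U) = -9 + U)
sqrt(y(200) + Y(-50)) = sqrt(13 + (-9 - 50)) = sqrt(13 - 59) = sqrt(-46) = I*sqrt(46)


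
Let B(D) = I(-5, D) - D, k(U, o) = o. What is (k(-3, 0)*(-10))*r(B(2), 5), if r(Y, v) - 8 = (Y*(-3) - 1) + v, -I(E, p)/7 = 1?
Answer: 0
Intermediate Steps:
I(E, p) = -7 (I(E, p) = -7*1 = -7)
B(D) = -7 - D
r(Y, v) = 7 + v - 3*Y (r(Y, v) = 8 + ((Y*(-3) - 1) + v) = 8 + ((-3*Y - 1) + v) = 8 + ((-1 - 3*Y) + v) = 8 + (-1 + v - 3*Y) = 7 + v - 3*Y)
(k(-3, 0)*(-10))*r(B(2), 5) = (0*(-10))*(7 + 5 - 3*(-7 - 1*2)) = 0*(7 + 5 - 3*(-7 - 2)) = 0*(7 + 5 - 3*(-9)) = 0*(7 + 5 + 27) = 0*39 = 0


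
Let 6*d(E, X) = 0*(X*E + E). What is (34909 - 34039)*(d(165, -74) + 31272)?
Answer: 27206640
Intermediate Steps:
d(E, X) = 0 (d(E, X) = (0*(X*E + E))/6 = (0*(E*X + E))/6 = (0*(E + E*X))/6 = (⅙)*0 = 0)
(34909 - 34039)*(d(165, -74) + 31272) = (34909 - 34039)*(0 + 31272) = 870*31272 = 27206640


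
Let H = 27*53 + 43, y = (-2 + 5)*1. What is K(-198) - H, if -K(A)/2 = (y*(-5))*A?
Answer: -7414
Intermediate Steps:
y = 3 (y = 3*1 = 3)
H = 1474 (H = 1431 + 43 = 1474)
K(A) = 30*A (K(A) = -2*3*(-5)*A = -(-30)*A = 30*A)
K(-198) - H = 30*(-198) - 1*1474 = -5940 - 1474 = -7414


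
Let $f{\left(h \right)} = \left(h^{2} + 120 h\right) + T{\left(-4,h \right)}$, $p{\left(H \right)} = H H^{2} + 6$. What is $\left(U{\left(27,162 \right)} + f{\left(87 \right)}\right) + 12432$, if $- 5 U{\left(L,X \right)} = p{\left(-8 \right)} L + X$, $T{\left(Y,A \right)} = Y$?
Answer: $33137$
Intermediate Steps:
$p{\left(H \right)} = 6 + H^{3}$ ($p{\left(H \right)} = H^{3} + 6 = 6 + H^{3}$)
$U{\left(L,X \right)} = - \frac{X}{5} + \frac{506 L}{5}$ ($U{\left(L,X \right)} = - \frac{\left(6 + \left(-8\right)^{3}\right) L + X}{5} = - \frac{\left(6 - 512\right) L + X}{5} = - \frac{- 506 L + X}{5} = - \frac{X - 506 L}{5} = - \frac{X}{5} + \frac{506 L}{5}$)
$f{\left(h \right)} = -4 + h^{2} + 120 h$ ($f{\left(h \right)} = \left(h^{2} + 120 h\right) - 4 = -4 + h^{2} + 120 h$)
$\left(U{\left(27,162 \right)} + f{\left(87 \right)}\right) + 12432 = \left(\left(\left(- \frac{1}{5}\right) 162 + \frac{506}{5} \cdot 27\right) + \left(-4 + 87^{2} + 120 \cdot 87\right)\right) + 12432 = \left(\left(- \frac{162}{5} + \frac{13662}{5}\right) + \left(-4 + 7569 + 10440\right)\right) + 12432 = \left(2700 + 18005\right) + 12432 = 20705 + 12432 = 33137$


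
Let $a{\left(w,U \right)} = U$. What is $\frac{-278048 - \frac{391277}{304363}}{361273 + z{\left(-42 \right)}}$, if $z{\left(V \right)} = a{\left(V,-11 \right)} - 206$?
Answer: $- \frac{84627914701}{109892087328} \approx -0.7701$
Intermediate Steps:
$z{\left(V \right)} = -217$ ($z{\left(V \right)} = -11 - 206 = -217$)
$\frac{-278048 - \frac{391277}{304363}}{361273 + z{\left(-42 \right)}} = \frac{-278048 - \frac{391277}{304363}}{361273 - 217} = \frac{-278048 - \frac{391277}{304363}}{361056} = \left(-278048 - \frac{391277}{304363}\right) \frac{1}{361056} = \left(- \frac{84627914701}{304363}\right) \frac{1}{361056} = - \frac{84627914701}{109892087328}$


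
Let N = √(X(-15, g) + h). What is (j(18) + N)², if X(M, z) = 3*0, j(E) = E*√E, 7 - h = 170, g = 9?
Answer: 5669 + 108*I*√326 ≈ 5669.0 + 1950.0*I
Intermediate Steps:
h = -163 (h = 7 - 1*170 = 7 - 170 = -163)
j(E) = E^(3/2)
X(M, z) = 0
N = I*√163 (N = √(0 - 163) = √(-163) = I*√163 ≈ 12.767*I)
(j(18) + N)² = (18^(3/2) + I*√163)² = (54*√2 + I*√163)²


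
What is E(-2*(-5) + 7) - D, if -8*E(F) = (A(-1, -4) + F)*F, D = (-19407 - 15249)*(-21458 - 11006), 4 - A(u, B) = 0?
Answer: -9000579429/8 ≈ -1.1251e+9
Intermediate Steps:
A(u, B) = 4 (A(u, B) = 4 - 1*0 = 4 + 0 = 4)
D = 1125072384 (D = -34656*(-32464) = 1125072384)
E(F) = -F*(4 + F)/8 (E(F) = -(4 + F)*F/8 = -F*(4 + F)/8)
E(-2*(-5) + 7) - D = -(-2*(-5) + 7)*(4 + (-2*(-5) + 7))/8 - 1*1125072384 = -(10 + 7)*(4 + (10 + 7))/8 - 1125072384 = -⅛*17*(4 + 17) - 1125072384 = -⅛*17*21 - 1125072384 = -357/8 - 1125072384 = -9000579429/8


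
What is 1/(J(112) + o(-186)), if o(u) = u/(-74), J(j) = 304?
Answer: 37/11341 ≈ 0.0032625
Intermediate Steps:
o(u) = -u/74 (o(u) = u*(-1/74) = -u/74)
1/(J(112) + o(-186)) = 1/(304 - 1/74*(-186)) = 1/(304 + 93/37) = 1/(11341/37) = 37/11341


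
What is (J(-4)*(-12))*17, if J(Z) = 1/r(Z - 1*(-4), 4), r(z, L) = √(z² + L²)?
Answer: -51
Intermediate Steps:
r(z, L) = √(L² + z²)
J(Z) = (16 + (4 + Z)²)^(-½) (J(Z) = 1/(√(4² + (Z - 1*(-4))²)) = 1/(√(16 + (Z + 4)²)) = 1/(√(16 + (4 + Z)²)) = (16 + (4 + Z)²)^(-½))
(J(-4)*(-12))*17 = (-12/√(16 + (4 - 4)²))*17 = (-12/√(16 + 0²))*17 = (-12/√(16 + 0))*17 = (-12/√16)*17 = ((¼)*(-12))*17 = -3*17 = -51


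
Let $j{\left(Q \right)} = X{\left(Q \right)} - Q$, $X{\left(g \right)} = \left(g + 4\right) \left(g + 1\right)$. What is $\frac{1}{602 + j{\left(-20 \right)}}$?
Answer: $\frac{1}{926} \approx 0.0010799$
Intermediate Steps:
$X{\left(g \right)} = \left(1 + g\right) \left(4 + g\right)$ ($X{\left(g \right)} = \left(4 + g\right) \left(1 + g\right) = \left(1 + g\right) \left(4 + g\right)$)
$j{\left(Q \right)} = 4 + Q^{2} + 4 Q$ ($j{\left(Q \right)} = \left(4 + Q^{2} + 5 Q\right) - Q = 4 + Q^{2} + 4 Q$)
$\frac{1}{602 + j{\left(-20 \right)}} = \frac{1}{602 + \left(4 + \left(-20\right)^{2} + 4 \left(-20\right)\right)} = \frac{1}{602 + \left(4 + 400 - 80\right)} = \frac{1}{602 + 324} = \frac{1}{926}$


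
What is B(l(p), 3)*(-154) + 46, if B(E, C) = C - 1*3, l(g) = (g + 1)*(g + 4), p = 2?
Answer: 46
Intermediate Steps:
l(g) = (1 + g)*(4 + g)
B(E, C) = -3 + C (B(E, C) = C - 3 = -3 + C)
B(l(p), 3)*(-154) + 46 = (-3 + 3)*(-154) + 46 = 0*(-154) + 46 = 0 + 46 = 46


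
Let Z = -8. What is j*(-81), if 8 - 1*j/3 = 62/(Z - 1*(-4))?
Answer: -11421/2 ≈ -5710.5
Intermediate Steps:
j = 141/2 (j = 24 - 186/(-8 - 1*(-4)) = 24 - 186/(-8 + 4) = 24 - 186/(-4) = 24 - 186*(-1)/4 = 24 - 3*(-31/2) = 24 + 93/2 = 141/2 ≈ 70.500)
j*(-81) = (141/2)*(-81) = -11421/2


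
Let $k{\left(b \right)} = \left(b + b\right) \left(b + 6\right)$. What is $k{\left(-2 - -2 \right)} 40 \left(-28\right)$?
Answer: $0$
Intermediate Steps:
$k{\left(b \right)} = 2 b \left(6 + b\right)$
$k{\left(-2 - -2 \right)} 40 \left(-28\right) = 2 \left(-2 - -2\right) \left(6 - 0\right) 40 \left(-28\right) = 2 \left(-2 + 2\right) \left(6 + \left(-2 + 2\right)\right) 40 \left(-28\right) = 2 \cdot 0 \left(6 + 0\right) 40 \left(-28\right) = 2 \cdot 0 \cdot 6 \cdot 40 \left(-28\right) = 0 \cdot 40 \left(-28\right) = 0 \left(-28\right) = 0$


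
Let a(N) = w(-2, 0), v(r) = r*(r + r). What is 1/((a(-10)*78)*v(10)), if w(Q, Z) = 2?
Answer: 1/31200 ≈ 3.2051e-5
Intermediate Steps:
v(r) = 2*r**2 (v(r) = r*(2*r) = 2*r**2)
a(N) = 2
1/((a(-10)*78)*v(10)) = 1/((2*78)*(2*10**2)) = 1/(156*(2*100)) = 1/(156*200) = 1/31200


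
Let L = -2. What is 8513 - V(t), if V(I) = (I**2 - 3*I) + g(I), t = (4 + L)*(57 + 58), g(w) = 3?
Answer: -43700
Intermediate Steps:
t = 230 (t = (4 - 2)*(57 + 58) = 2*115 = 230)
V(I) = 3 + I**2 - 3*I (V(I) = (I**2 - 3*I) + 3 = 3 + I**2 - 3*I)
8513 - V(t) = 8513 - (3 + 230**2 - 3*230) = 8513 - (3 + 52900 - 690) = 8513 - 1*52213 = 8513 - 52213 = -43700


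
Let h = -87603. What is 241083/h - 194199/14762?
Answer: -6857094081/431065162 ≈ -15.907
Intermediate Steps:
241083/h - 194199/14762 = 241083/(-87603) - 194199/14762 = 241083*(-1/87603) - 194199*1/14762 = -80361/29201 - 194199/14762 = -6857094081/431065162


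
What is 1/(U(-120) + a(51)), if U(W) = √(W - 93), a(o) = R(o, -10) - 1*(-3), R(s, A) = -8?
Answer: -5/238 - I*√213/238 ≈ -0.021008 - 0.061321*I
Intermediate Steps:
a(o) = -5 (a(o) = -8 - 1*(-3) = -8 + 3 = -5)
U(W) = √(-93 + W)
1/(U(-120) + a(51)) = 1/(√(-93 - 120) - 5) = 1/(√(-213) - 5) = 1/(I*√213 - 5) = 1/(-5 + I*√213)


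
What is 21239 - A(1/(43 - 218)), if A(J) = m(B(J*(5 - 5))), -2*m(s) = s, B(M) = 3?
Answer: 42481/2 ≈ 21241.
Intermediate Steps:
m(s) = -s/2
A(J) = -3/2 (A(J) = -1/2*3 = -3/2)
21239 - A(1/(43 - 218)) = 21239 - 1*(-3/2) = 21239 + 3/2 = 42481/2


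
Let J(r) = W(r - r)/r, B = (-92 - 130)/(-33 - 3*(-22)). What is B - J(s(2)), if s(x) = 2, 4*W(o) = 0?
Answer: -74/11 ≈ -6.7273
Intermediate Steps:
W(o) = 0 (W(o) = (¼)*0 = 0)
B = -74/11 (B = -222/(-33 + 66) = -222/33 = -222*1/33 = -74/11 ≈ -6.7273)
J(r) = 0 (J(r) = 0/r = 0)
B - J(s(2)) = -74/11 - 1*0 = -74/11 + 0 = -74/11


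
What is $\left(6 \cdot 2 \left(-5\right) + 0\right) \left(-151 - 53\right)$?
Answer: $12240$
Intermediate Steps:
$\left(6 \cdot 2 \left(-5\right) + 0\right) \left(-151 - 53\right) = \left(12 \left(-5\right) + 0\right) \left(-204\right) = \left(-60 + 0\right) \left(-204\right) = \left(-60\right) \left(-204\right) = 12240$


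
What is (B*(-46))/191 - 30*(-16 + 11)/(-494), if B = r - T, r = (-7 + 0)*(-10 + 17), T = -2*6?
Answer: 406069/47177 ≈ 8.6073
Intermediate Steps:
T = -12
r = -49 (r = -7*7 = -49)
B = -37 (B = -49 - 1*(-12) = -49 + 12 = -37)
(B*(-46))/191 - 30*(-16 + 11)/(-494) = -37*(-46)/191 - 30*(-16 + 11)/(-494) = 1702*(1/191) - 30*(-5)*(-1/494) = 1702/191 + 150*(-1/494) = 1702/191 - 75/247 = 406069/47177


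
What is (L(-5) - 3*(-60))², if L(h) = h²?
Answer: 42025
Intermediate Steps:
(L(-5) - 3*(-60))² = ((-5)² - 3*(-60))² = (25 + 180)² = 205² = 42025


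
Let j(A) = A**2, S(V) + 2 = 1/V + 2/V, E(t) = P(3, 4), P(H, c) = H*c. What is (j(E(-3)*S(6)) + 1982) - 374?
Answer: 1932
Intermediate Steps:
E(t) = 12 (E(t) = 3*4 = 12)
S(V) = -2 + 3/V (S(V) = -2 + (1/V + 2/V) = -2 + 3/V)
(j(E(-3)*S(6)) + 1982) - 374 = ((12*(-2 + 3/6))**2 + 1982) - 374 = ((12*(-2 + 3*(1/6)))**2 + 1982) - 374 = ((12*(-2 + 1/2))**2 + 1982) - 374 = ((12*(-3/2))**2 + 1982) - 374 = ((-18)**2 + 1982) - 374 = (324 + 1982) - 374 = 2306 - 374 = 1932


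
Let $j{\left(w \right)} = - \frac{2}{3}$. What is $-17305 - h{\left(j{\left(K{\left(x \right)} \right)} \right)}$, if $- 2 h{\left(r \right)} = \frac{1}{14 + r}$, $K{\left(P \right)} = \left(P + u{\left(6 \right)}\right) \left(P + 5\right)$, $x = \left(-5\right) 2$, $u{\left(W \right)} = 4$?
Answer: $- \frac{1384397}{80} \approx -17305.0$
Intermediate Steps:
$x = -10$
$K{\left(P \right)} = \left(4 + P\right) \left(5 + P\right)$ ($K{\left(P \right)} = \left(P + 4\right) \left(P + 5\right) = \left(4 + P\right) \left(5 + P\right)$)
$j{\left(w \right)} = - \frac{2}{3}$ ($j{\left(w \right)} = \left(-2\right) \frac{1}{3} = - \frac{2}{3}$)
$h{\left(r \right)} = - \frac{1}{2 \left(14 + r\right)}$
$-17305 - h{\left(j{\left(K{\left(x \right)} \right)} \right)} = -17305 - - \frac{1}{28 + 2 \left(- \frac{2}{3}\right)} = -17305 - - \frac{1}{28 - \frac{4}{3}} = -17305 - - \frac{1}{\frac{80}{3}} = -17305 - \left(-1\right) \frac{3}{80} = -17305 - - \frac{3}{80} = -17305 + \frac{3}{80} = - \frac{1384397}{80}$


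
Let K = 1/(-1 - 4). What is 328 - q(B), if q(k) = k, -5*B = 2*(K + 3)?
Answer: 8228/25 ≈ 329.12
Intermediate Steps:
K = -1/5 (K = 1/(-5) = -1/5 ≈ -0.20000)
B = -28/25 (B = -2*(-1/5 + 3)/5 = -2*14/(5*5) = -1/5*28/5 = -28/25 ≈ -1.1200)
328 - q(B) = 328 - 1*(-28/25) = 328 + 28/25 = 8228/25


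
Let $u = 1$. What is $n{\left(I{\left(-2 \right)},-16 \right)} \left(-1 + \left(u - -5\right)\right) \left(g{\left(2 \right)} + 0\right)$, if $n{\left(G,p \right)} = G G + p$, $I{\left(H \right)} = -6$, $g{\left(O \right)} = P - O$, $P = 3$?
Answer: $100$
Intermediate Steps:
$g{\left(O \right)} = 3 - O$
$n{\left(G,p \right)} = p + G^{2}$ ($n{\left(G,p \right)} = G^{2} + p = p + G^{2}$)
$n{\left(I{\left(-2 \right)},-16 \right)} \left(-1 + \left(u - -5\right)\right) \left(g{\left(2 \right)} + 0\right) = \left(-16 + \left(-6\right)^{2}\right) \left(-1 + \left(1 - -5\right)\right) \left(\left(3 - 2\right) + 0\right) = \left(-16 + 36\right) \left(-1 + \left(1 + 5\right)\right) \left(\left(3 - 2\right) + 0\right) = 20 \left(-1 + 6\right) \left(1 + 0\right) = 20 \cdot 5 \cdot 1 = 20 \cdot 5 = 100$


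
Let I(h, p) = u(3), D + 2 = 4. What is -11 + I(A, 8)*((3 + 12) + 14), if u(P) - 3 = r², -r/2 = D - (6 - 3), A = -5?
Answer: 192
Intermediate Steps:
D = 2 (D = -2 + 4 = 2)
r = 2 (r = -2*(2 - (6 - 3)) = -2*(2 - 1*3) = -2*(2 - 3) = -2*(-1) = 2)
u(P) = 7 (u(P) = 3 + 2² = 3 + 4 = 7)
I(h, p) = 7
-11 + I(A, 8)*((3 + 12) + 14) = -11 + 7*((3 + 12) + 14) = -11 + 7*(15 + 14) = -11 + 7*29 = -11 + 203 = 192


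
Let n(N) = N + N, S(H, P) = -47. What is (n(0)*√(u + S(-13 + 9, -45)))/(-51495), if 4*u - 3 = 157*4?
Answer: 0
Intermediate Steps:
u = 631/4 (u = ¾ + (157*4)/4 = ¾ + (¼)*628 = ¾ + 157 = 631/4 ≈ 157.75)
n(N) = 2*N
(n(0)*√(u + S(-13 + 9, -45)))/(-51495) = ((2*0)*√(631/4 - 47))/(-51495) = (0*√(443/4))*(-1/51495) = (0*(√443/2))*(-1/51495) = 0*(-1/51495) = 0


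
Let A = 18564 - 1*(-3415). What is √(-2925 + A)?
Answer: √19054 ≈ 138.04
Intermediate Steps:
A = 21979 (A = 18564 + 3415 = 21979)
√(-2925 + A) = √(-2925 + 21979) = √19054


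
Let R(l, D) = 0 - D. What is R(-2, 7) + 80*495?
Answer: 39593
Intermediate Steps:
R(l, D) = -D
R(-2, 7) + 80*495 = -1*7 + 80*495 = -7 + 39600 = 39593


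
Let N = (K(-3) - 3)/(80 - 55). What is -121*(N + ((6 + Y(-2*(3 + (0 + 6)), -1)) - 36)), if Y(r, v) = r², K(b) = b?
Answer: -888624/25 ≈ -35545.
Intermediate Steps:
N = -6/25 (N = (-3 - 3)/(80 - 55) = -6/25 ≈ -0.24000)
-121*(N + ((6 + Y(-2*(3 + (0 + 6)), -1)) - 36)) = -121*(-6/25 + ((6 + (-2*(3 + (0 + 6)))²) - 36)) = -121*(-6/25 + ((6 + (-2*(3 + 6))²) - 36)) = -121*(-6/25 + ((6 + (-2*9)²) - 36)) = -121*(-6/25 + ((6 + (-18)²) - 36)) = -121*(-6/25 + ((6 + 324) - 36)) = -121*(-6/25 + (330 - 36)) = -121*(-6/25 + 294) = -121*7344/25 = -888624/25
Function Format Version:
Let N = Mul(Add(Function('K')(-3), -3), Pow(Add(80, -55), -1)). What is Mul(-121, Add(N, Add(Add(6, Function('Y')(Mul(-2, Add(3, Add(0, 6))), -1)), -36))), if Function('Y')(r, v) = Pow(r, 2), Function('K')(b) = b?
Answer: Rational(-888624, 25) ≈ -35545.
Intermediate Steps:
N = Rational(-6, 25) (N = Mul(Add(-3, -3), Pow(Add(80, -55), -1)) = Mul(-6, Pow(25, -1)) = Mul(-6, Rational(1, 25)) = Rational(-6, 25) ≈ -0.24000)
Mul(-121, Add(N, Add(Add(6, Function('Y')(Mul(-2, Add(3, Add(0, 6))), -1)), -36))) = Mul(-121, Add(Rational(-6, 25), Add(Add(6, Pow(Mul(-2, Add(3, Add(0, 6))), 2)), -36))) = Mul(-121, Add(Rational(-6, 25), Add(Add(6, Pow(Mul(-2, Add(3, 6)), 2)), -36))) = Mul(-121, Add(Rational(-6, 25), Add(Add(6, Pow(Mul(-2, 9), 2)), -36))) = Mul(-121, Add(Rational(-6, 25), Add(Add(6, Pow(-18, 2)), -36))) = Mul(-121, Add(Rational(-6, 25), Add(Add(6, 324), -36))) = Mul(-121, Add(Rational(-6, 25), Add(330, -36))) = Mul(-121, Add(Rational(-6, 25), 294)) = Mul(-121, Rational(7344, 25)) = Rational(-888624, 25)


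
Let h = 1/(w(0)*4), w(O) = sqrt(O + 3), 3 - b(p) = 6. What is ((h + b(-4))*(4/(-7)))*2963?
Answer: 35556/7 - 2963*sqrt(3)/21 ≈ 4835.0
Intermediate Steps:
b(p) = -3 (b(p) = 3 - 1*6 = 3 - 6 = -3)
w(O) = sqrt(3 + O)
h = sqrt(3)/12 (h = 1/(sqrt(3 + 0)*4) = 1/(sqrt(3)*4) = 1/(4*sqrt(3)) = sqrt(3)/12 ≈ 0.14434)
((h + b(-4))*(4/(-7)))*2963 = ((sqrt(3)/12 - 3)*(4/(-7)))*2963 = ((-3 + sqrt(3)/12)*(4*(-1/7)))*2963 = ((-3 + sqrt(3)/12)*(-4/7))*2963 = (12/7 - sqrt(3)/21)*2963 = 35556/7 - 2963*sqrt(3)/21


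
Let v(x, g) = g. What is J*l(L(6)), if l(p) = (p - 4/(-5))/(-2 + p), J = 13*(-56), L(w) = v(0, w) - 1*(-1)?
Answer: -28392/25 ≈ -1135.7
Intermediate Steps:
L(w) = 1 + w (L(w) = w - 1*(-1) = w + 1 = 1 + w)
J = -728
l(p) = (⅘ + p)/(-2 + p) (l(p) = (p - 4*(-⅕))/(-2 + p) = (p + ⅘)/(-2 + p) = (⅘ + p)/(-2 + p))
J*l(L(6)) = -728*(⅘ + (1 + 6))/(-2 + (1 + 6)) = -728*(⅘ + 7)/(-2 + 7) = -728*39/(5*5) = -728*39/25 = -28392/25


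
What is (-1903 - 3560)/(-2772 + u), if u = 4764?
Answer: -1821/664 ≈ -2.7425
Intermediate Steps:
(-1903 - 3560)/(-2772 + u) = (-1903 - 3560)/(-2772 + 4764) = -5463/1992 = -5463*1/1992 = -1821/664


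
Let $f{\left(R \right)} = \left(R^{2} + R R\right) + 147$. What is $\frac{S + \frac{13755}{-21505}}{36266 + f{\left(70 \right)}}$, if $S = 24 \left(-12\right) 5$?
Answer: $- \frac{6196191}{198762113} \approx -0.031174$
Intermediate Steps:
$f{\left(R \right)} = 147 + 2 R^{2}$ ($f{\left(R \right)} = \left(R^{2} + R^{2}\right) + 147 = 2 R^{2} + 147 = 147 + 2 R^{2}$)
$S = -1440$ ($S = \left(-288\right) 5 = -1440$)
$\frac{S + \frac{13755}{-21505}}{36266 + f{\left(70 \right)}} = \frac{-1440 + \frac{13755}{-21505}}{36266 + \left(147 + 2 \cdot 70^{2}\right)} = \frac{-1440 + 13755 \left(- \frac{1}{21505}\right)}{36266 + \left(147 + 2 \cdot 4900\right)} = \frac{-1440 - \frac{2751}{4301}}{36266 + \left(147 + 9800\right)} = - \frac{6196191}{4301 \left(36266 + 9947\right)} = - \frac{6196191}{4301 \cdot 46213} = \left(- \frac{6196191}{4301}\right) \frac{1}{46213} = - \frac{6196191}{198762113}$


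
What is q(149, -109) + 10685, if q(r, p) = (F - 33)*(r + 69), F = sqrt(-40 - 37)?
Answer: 3491 + 218*I*sqrt(77) ≈ 3491.0 + 1912.9*I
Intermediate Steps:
F = I*sqrt(77) (F = sqrt(-77) = I*sqrt(77) ≈ 8.775*I)
q(r, p) = (-33 + I*sqrt(77))*(69 + r) (q(r, p) = (I*sqrt(77) - 33)*(r + 69) = (-33 + I*sqrt(77))*(69 + r))
q(149, -109) + 10685 = (-2277 - 33*149 + 69*I*sqrt(77) + I*149*sqrt(77)) + 10685 = (-2277 - 4917 + 69*I*sqrt(77) + 149*I*sqrt(77)) + 10685 = (-7194 + 218*I*sqrt(77)) + 10685 = 3491 + 218*I*sqrt(77)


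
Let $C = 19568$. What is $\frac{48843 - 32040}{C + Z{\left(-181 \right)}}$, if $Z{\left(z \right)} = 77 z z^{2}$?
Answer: $- \frac{5601}{152190163} \approx -3.6803 \cdot 10^{-5}$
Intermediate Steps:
$Z{\left(z \right)} = 77 z^{3}$
$\frac{48843 - 32040}{C + Z{\left(-181 \right)}} = \frac{48843 - 32040}{19568 + 77 \left(-181\right)^{3}} = \frac{16803}{19568 + 77 \left(-5929741\right)} = \frac{16803}{19568 - 456590057} = \frac{16803}{-456570489} = 16803 \left(- \frac{1}{456570489}\right) = - \frac{5601}{152190163}$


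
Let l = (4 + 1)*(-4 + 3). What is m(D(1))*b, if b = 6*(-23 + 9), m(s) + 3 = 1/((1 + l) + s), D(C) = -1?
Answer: 1344/5 ≈ 268.80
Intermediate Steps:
l = -5 (l = 5*(-1) = -5)
m(s) = -3 + 1/(-4 + s) (m(s) = -3 + 1/((1 - 5) + s) = -3 + 1/(-4 + s))
b = -84 (b = 6*(-14) = -84)
m(D(1))*b = ((13 - 3*(-1))/(-4 - 1))*(-84) = ((13 + 3)/(-5))*(-84) = -⅕*16*(-84) = -16/5*(-84) = 1344/5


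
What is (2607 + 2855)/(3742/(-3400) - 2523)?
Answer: -9285400/4290971 ≈ -2.1639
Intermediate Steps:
(2607 + 2855)/(3742/(-3400) - 2523) = 5462/(3742*(-1/3400) - 2523) = 5462/(-1871/1700 - 2523) = 5462/(-4290971/1700) = 5462*(-1700/4290971) = -9285400/4290971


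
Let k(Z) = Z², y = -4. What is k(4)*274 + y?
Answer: 4380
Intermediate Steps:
k(4)*274 + y = 4²*274 - 4 = 16*274 - 4 = 4384 - 4 = 4380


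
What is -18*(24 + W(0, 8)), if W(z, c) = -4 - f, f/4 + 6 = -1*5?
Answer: -1152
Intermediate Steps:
f = -44 (f = -24 + 4*(-1*5) = -24 + 4*(-5) = -24 - 20 = -44)
W(z, c) = 40 (W(z, c) = -4 - 1*(-44) = -4 + 44 = 40)
-18*(24 + W(0, 8)) = -18*(24 + 40) = -18*64 = -1152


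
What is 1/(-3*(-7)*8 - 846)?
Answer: -1/678 ≈ -0.0014749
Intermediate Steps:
1/(-3*(-7)*8 - 846) = 1/(21*8 - 846) = 1/(168 - 846) = 1/(-678) = -1/678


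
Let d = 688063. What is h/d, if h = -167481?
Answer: -167481/688063 ≈ -0.24341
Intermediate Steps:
h/d = -167481/688063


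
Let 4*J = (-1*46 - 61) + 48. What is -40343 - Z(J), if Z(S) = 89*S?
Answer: -156121/4 ≈ -39030.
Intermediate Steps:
J = -59/4 (J = ((-1*46 - 61) + 48)/4 = ((-46 - 61) + 48)/4 = (-107 + 48)/4 = (¼)*(-59) = -59/4 ≈ -14.750)
-40343 - Z(J) = -40343 - 89*(-59)/4 = -40343 - 1*(-5251/4) = -40343 + 5251/4 = -156121/4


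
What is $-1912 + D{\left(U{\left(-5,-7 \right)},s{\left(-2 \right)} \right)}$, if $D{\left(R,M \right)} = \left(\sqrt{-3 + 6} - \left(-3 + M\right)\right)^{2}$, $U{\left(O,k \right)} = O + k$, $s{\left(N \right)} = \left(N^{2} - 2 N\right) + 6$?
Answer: $-1912 + \left(11 - \sqrt{3}\right)^{2} \approx -1826.1$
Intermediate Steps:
$s{\left(N \right)} = 6 + N^{2} - 2 N$
$D{\left(R,M \right)} = \left(3 + \sqrt{3} - M\right)^{2}$ ($D{\left(R,M \right)} = \left(\sqrt{3} - \left(-3 + M\right)\right)^{2} = \left(3 + \sqrt{3} - M\right)^{2}$)
$-1912 + D{\left(U{\left(-5,-7 \right)},s{\left(-2 \right)} \right)} = -1912 + \left(3 + \sqrt{3} - \left(6 + \left(-2\right)^{2} - -4\right)\right)^{2} = -1912 + \left(3 + \sqrt{3} - \left(6 + 4 + 4\right)\right)^{2} = -1912 + \left(3 + \sqrt{3} - 14\right)^{2} = -1912 + \left(-11 + \sqrt{3}\right)^{2}$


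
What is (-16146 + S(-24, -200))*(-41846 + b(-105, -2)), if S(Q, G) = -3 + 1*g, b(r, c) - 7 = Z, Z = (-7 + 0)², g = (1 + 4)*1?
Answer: 674657760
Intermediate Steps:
g = 5 (g = 5*1 = 5)
Z = 49 (Z = (-7)² = 49)
b(r, c) = 56 (b(r, c) = 7 + 49 = 56)
S(Q, G) = 2 (S(Q, G) = -3 + 1*5 = -3 + 5 = 2)
(-16146 + S(-24, -200))*(-41846 + b(-105, -2)) = (-16146 + 2)*(-41846 + 56) = -16144*(-41790) = 674657760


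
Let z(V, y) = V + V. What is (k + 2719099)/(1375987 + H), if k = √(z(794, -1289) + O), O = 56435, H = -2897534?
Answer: -2719099/1521547 - 3*√6447/1521547 ≈ -1.7872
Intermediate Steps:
z(V, y) = 2*V
k = 3*√6447 (k = √(2*794 + 56435) = √(1588 + 56435) = √58023 = 3*√6447 ≈ 240.88)
(k + 2719099)/(1375987 + H) = (3*√6447 + 2719099)/(1375987 - 2897534) = (2719099 + 3*√6447)/(-1521547) = (2719099 + 3*√6447)*(-1/1521547) = -2719099/1521547 - 3*√6447/1521547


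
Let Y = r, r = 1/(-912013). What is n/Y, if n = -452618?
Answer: 412793500034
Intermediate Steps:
r = -1/912013 ≈ -1.0965e-6
Y = -1/912013 ≈ -1.0965e-6
n/Y = -452618/(-1/912013) = -452618*(-912013) = 412793500034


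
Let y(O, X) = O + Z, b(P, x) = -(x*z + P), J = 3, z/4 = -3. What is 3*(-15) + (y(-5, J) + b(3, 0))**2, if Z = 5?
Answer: -36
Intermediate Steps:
z = -12 (z = 4*(-3) = -12)
b(P, x) = -P + 12*x (b(P, x) = -(x*(-12) + P) = -(-12*x + P) = -(P - 12*x) = -P + 12*x)
y(O, X) = 5 + O (y(O, X) = O + 5 = 5 + O)
3*(-15) + (y(-5, J) + b(3, 0))**2 = 3*(-15) + ((5 - 5) + (-1*3 + 12*0))**2 = -45 + (0 + (-3 + 0))**2 = -45 + (0 - 3)**2 = -45 + (-3)**2 = -45 + 9 = -36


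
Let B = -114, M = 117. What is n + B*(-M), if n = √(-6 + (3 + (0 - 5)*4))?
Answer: 13338 + I*√23 ≈ 13338.0 + 4.7958*I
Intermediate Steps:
n = I*√23 (n = √(-6 + (3 - 5*4)) = √(-6 + (3 - 20)) = √(-6 - 17) = √(-23) = I*√23 ≈ 4.7958*I)
n + B*(-M) = I*√23 - (-114)*117 = I*√23 - 114*(-117) = I*√23 + 13338 = 13338 + I*√23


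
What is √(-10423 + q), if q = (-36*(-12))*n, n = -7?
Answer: I*√13447 ≈ 115.96*I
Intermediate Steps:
q = -3024 (q = -36*(-12)*(-7) = 432*(-7) = -3024)
√(-10423 + q) = √(-10423 - 3024) = √(-13447) = I*√13447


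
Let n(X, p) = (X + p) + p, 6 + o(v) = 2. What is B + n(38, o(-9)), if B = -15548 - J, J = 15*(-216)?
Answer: -12278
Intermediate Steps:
J = -3240
o(v) = -4 (o(v) = -6 + 2 = -4)
n(X, p) = X + 2*p
B = -12308 (B = -15548 - 1*(-3240) = -15548 + 3240 = -12308)
B + n(38, o(-9)) = -12308 + (38 + 2*(-4)) = -12308 + (38 - 8) = -12308 + 30 = -12278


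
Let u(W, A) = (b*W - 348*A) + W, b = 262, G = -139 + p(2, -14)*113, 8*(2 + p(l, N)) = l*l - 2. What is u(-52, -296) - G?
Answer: 358675/4 ≈ 89669.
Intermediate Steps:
p(l, N) = -9/4 + l²/8 (p(l, N) = -2 + (l*l - 2)/8 = -2 + (l² - 2)/8 = -2 + (-2 + l²)/8 = -2 + (-¼ + l²/8) = -9/4 + l²/8)
G = -1347/4 (G = -139 + (-9/4 + (⅛)*2²)*113 = -139 + (-9/4 + (⅛)*4)*113 = -139 + (-9/4 + ½)*113 = -139 - 7/4*113 = -139 - 791/4 = -1347/4 ≈ -336.75)
u(W, A) = -348*A + 263*W (u(W, A) = (262*W - 348*A) + W = (-348*A + 262*W) + W = -348*A + 263*W)
u(-52, -296) - G = (-348*(-296) + 263*(-52)) - 1*(-1347/4) = (103008 - 13676) + 1347/4 = 89332 + 1347/4 = 358675/4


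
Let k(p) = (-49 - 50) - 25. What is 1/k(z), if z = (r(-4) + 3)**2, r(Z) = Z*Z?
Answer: -1/124 ≈ -0.0080645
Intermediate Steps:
r(Z) = Z**2
z = 361 (z = ((-4)**2 + 3)**2 = (16 + 3)**2 = 19**2 = 361)
k(p) = -124 (k(p) = -99 - 25 = -124)
1/k(z) = 1/(-124) = -1/124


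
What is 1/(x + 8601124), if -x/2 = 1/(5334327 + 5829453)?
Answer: 5581890/48010528044359 ≈ 1.1626e-7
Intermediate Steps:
x = -1/5581890 (x = -2/(5334327 + 5829453) = -2/11163780 = -2*1/11163780 = -1/5581890 ≈ -1.7915e-7)
1/(x + 8601124) = 1/(-1/5581890 + 8601124) = 1/(48010528044359/5581890) = 5581890/48010528044359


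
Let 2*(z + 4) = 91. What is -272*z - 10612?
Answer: -21900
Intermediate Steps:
z = 83/2 (z = -4 + (½)*91 = -4 + 91/2 = 83/2 ≈ 41.500)
-272*z - 10612 = -272*83/2 - 10612 = -11288 - 10612 = -21900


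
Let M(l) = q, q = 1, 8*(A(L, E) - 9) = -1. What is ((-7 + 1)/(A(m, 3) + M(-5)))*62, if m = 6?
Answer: -2976/79 ≈ -37.671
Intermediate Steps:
A(L, E) = 71/8 (A(L, E) = 9 + (⅛)*(-1) = 9 - ⅛ = 71/8)
M(l) = 1
((-7 + 1)/(A(m, 3) + M(-5)))*62 = ((-7 + 1)/(71/8 + 1))*62 = -6/79/8*62 = -6*8/79*62 = -48/79*62 = -2976/79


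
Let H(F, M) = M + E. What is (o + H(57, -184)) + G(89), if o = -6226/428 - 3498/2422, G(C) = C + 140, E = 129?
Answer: 40948667/259154 ≈ 158.01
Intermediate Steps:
G(C) = 140 + C
o = -4144129/259154 (o = -6226*1/428 - 3498*1/2422 = -3113/214 - 1749/1211 = -4144129/259154 ≈ -15.991)
H(F, M) = 129 + M (H(F, M) = M + 129 = 129 + M)
(o + H(57, -184)) + G(89) = (-4144129/259154 + (129 - 184)) + (140 + 89) = (-4144129/259154 - 55) + 229 = -18397599/259154 + 229 = 40948667/259154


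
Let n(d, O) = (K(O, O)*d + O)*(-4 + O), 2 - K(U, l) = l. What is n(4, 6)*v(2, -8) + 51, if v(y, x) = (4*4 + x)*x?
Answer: 1331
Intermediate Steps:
K(U, l) = 2 - l
v(y, x) = x*(16 + x) (v(y, x) = (16 + x)*x = x*(16 + x))
n(d, O) = (-4 + O)*(O + d*(2 - O)) (n(d, O) = ((2 - O)*d + O)*(-4 + O) = (d*(2 - O) + O)*(-4 + O) = (O + d*(2 - O))*(-4 + O) = (-4 + O)*(O + d*(2 - O)))
n(4, 6)*v(2, -8) + 51 = (6² - 4*6 + 4*4*(-2 + 6) - 1*6*4*(-2 + 6))*(-8*(16 - 8)) + 51 = (36 - 24 + 4*4*4 - 1*6*4*4)*(-8*8) + 51 = (36 - 24 + 64 - 96)*(-64) + 51 = -20*(-64) + 51 = 1280 + 51 = 1331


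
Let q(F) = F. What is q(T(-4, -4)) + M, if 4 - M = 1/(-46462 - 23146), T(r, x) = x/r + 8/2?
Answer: 626473/69608 ≈ 9.0000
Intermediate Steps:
T(r, x) = 4 + x/r (T(r, x) = x/r + 8*(½) = x/r + 4 = 4 + x/r)
M = 278433/69608 (M = 4 - 1/(-46462 - 23146) = 4 - 1/(-69608) = 4 - 1*(-1/69608) = 4 + 1/69608 = 278433/69608 ≈ 4.0000)
q(T(-4, -4)) + M = (4 - 4/(-4)) + 278433/69608 = (4 - 4*(-¼)) + 278433/69608 = (4 + 1) + 278433/69608 = 5 + 278433/69608 = 626473/69608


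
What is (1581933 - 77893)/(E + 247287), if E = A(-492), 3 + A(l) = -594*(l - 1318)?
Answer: 188005/165303 ≈ 1.1373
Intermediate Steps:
A(l) = 782889 - 594*l (A(l) = -3 - 594*(l - 1318) = -3 - 594*(-1318 + l) = -3 + (782892 - 594*l) = 782889 - 594*l)
E = 1075137 (E = 782889 - 594*(-492) = 782889 + 292248 = 1075137)
(1581933 - 77893)/(E + 247287) = (1581933 - 77893)/(1075137 + 247287) = 1504040/1322424 = 1504040*(1/1322424) = 188005/165303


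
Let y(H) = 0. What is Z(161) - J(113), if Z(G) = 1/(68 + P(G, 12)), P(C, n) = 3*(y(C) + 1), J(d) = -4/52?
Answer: 84/923 ≈ 0.091008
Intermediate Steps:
J(d) = -1/13 (J(d) = -4*1/52 = -1/13)
P(C, n) = 3 (P(C, n) = 3*(0 + 1) = 3*1 = 3)
Z(G) = 1/71 (Z(G) = 1/(68 + 3) = 1/71)
Z(161) - J(113) = 1/71 - 1*(-1/13) = 1/71 + 1/13 = 84/923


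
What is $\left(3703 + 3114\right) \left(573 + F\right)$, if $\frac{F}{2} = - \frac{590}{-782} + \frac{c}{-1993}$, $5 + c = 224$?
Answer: $\frac{179456446711}{45839} \approx 3.9149 \cdot 10^{6}$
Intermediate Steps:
$c = 219$ ($c = -5 + 224 = 219$)
$F = \frac{1004612}{779263}$ ($F = 2 \left(- \frac{590}{-782} + \frac{219}{-1993}\right) = 2 \left(\left(-590\right) \left(- \frac{1}{782}\right) + 219 \left(- \frac{1}{1993}\right)\right) = 2 \left(\frac{295}{391} - \frac{219}{1993}\right) = 2 \cdot \frac{502306}{779263} = \frac{1004612}{779263} \approx 1.2892$)
$\left(3703 + 3114\right) \left(573 + F\right) = \left(3703 + 3114\right) \left(573 + \frac{1004612}{779263}\right) = 6817 \cdot \frac{447522311}{779263} = \frac{179456446711}{45839}$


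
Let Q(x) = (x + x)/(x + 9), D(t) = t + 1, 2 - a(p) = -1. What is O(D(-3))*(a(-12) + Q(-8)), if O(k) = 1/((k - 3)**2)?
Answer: -13/25 ≈ -0.52000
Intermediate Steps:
a(p) = 3 (a(p) = 2 - 1*(-1) = 2 + 1 = 3)
D(t) = 1 + t
Q(x) = 2*x/(9 + x) (Q(x) = (2*x)/(9 + x) = 2*x/(9 + x))
O(k) = (-3 + k)**(-2) (O(k) = 1/((-3 + k)**2) = (-3 + k)**(-2))
O(D(-3))*(a(-12) + Q(-8)) = (3 + 2*(-8)/(9 - 8))/(-3 + (1 - 3))**2 = (3 + 2*(-8)/1)/(-3 - 2)**2 = (3 + 2*(-8)*1)/(-5)**2 = (3 - 16)/25 = (1/25)*(-13) = -13/25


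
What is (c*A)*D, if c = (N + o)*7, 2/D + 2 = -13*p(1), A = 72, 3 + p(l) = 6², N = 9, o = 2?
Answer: -11088/431 ≈ -25.726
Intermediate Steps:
p(l) = 33 (p(l) = -3 + 6² = -3 + 36 = 33)
D = -2/431 (D = 2/(-2 - 13*33) = 2/(-2 - 429) = 2/(-431) = 2*(-1/431) = -2/431 ≈ -0.0046404)
c = 77 (c = (9 + 2)*7 = 11*7 = 77)
(c*A)*D = (77*72)*(-2/431) = 5544*(-2/431) = -11088/431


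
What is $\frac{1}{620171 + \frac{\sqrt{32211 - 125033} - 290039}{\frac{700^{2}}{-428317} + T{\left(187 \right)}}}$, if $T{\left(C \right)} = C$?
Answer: $\frac{653355774611974003089}{404172704688063216608978279} - \frac{11365431428481 i \sqrt{92822}}{808345409376126433217956558} \approx 1.6165 \cdot 10^{-6} - 4.2837 \cdot 10^{-12} i$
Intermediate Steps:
$\frac{1}{620171 + \frac{\sqrt{32211 - 125033} - 290039}{\frac{700^{2}}{-428317} + T{\left(187 \right)}}} = \frac{1}{620171 + \frac{\sqrt{32211 - 125033} - 290039}{\frac{700^{2}}{-428317} + 187}} = \frac{1}{620171 + \frac{\sqrt{-92822} - 290039}{490000 \left(- \frac{1}{428317}\right) + 187}} = \frac{1}{620171 + \frac{i \sqrt{92822} - 290039}{- \frac{490000}{428317} + 187}} = \frac{1}{620171 + \frac{-290039 + i \sqrt{92822}}{\frac{79605279}{428317}}} = \frac{1}{620171 + \left(-290039 + i \sqrt{92822}\right) \frac{428317}{79605279}} = \frac{1}{620171 - \left(\frac{124228634363}{79605279} - \frac{428317 i \sqrt{92822}}{79605279}\right)} = \frac{1}{\frac{49244656848346}{79605279} + \frac{428317 i \sqrt{92822}}{79605279}}$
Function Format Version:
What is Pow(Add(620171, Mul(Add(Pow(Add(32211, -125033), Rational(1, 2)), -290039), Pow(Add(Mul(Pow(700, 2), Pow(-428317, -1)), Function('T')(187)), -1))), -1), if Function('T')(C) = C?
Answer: Add(Rational(653355774611974003089, 404172704688063216608978279), Mul(Rational(-11365431428481, 808345409376126433217956558), I, Pow(92822, Rational(1, 2)))) ≈ Add(1.6165e-6, Mul(-4.2837e-12, I))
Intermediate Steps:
Pow(Add(620171, Mul(Add(Pow(Add(32211, -125033), Rational(1, 2)), -290039), Pow(Add(Mul(Pow(700, 2), Pow(-428317, -1)), Function('T')(187)), -1))), -1) = Pow(Add(620171, Mul(Add(Pow(Add(32211, -125033), Rational(1, 2)), -290039), Pow(Add(Mul(Pow(700, 2), Pow(-428317, -1)), 187), -1))), -1) = Pow(Add(620171, Mul(Add(Pow(-92822, Rational(1, 2)), -290039), Pow(Add(Mul(490000, Rational(-1, 428317)), 187), -1))), -1) = Pow(Add(620171, Mul(Add(Mul(I, Pow(92822, Rational(1, 2))), -290039), Pow(Add(Rational(-490000, 428317), 187), -1))), -1) = Pow(Add(620171, Mul(Add(-290039, Mul(I, Pow(92822, Rational(1, 2)))), Pow(Rational(79605279, 428317), -1))), -1) = Pow(Add(620171, Mul(Add(-290039, Mul(I, Pow(92822, Rational(1, 2)))), Rational(428317, 79605279))), -1) = Pow(Add(620171, Add(Rational(-124228634363, 79605279), Mul(Rational(428317, 79605279), I, Pow(92822, Rational(1, 2))))), -1) = Pow(Add(Rational(49244656848346, 79605279), Mul(Rational(428317, 79605279), I, Pow(92822, Rational(1, 2)))), -1)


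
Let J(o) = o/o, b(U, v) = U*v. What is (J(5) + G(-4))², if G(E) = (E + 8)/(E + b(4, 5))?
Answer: 25/16 ≈ 1.5625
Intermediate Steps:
G(E) = (8 + E)/(20 + E) (G(E) = (E + 8)/(E + 4*5) = (8 + E)/(E + 20) = (8 + E)/(20 + E))
J(o) = 1
(J(5) + G(-4))² = (1 + (8 - 4)/(20 - 4))² = (1 + 4/16)² = (1 + (1/16)*4)² = (1 + ¼)² = (5/4)² = 25/16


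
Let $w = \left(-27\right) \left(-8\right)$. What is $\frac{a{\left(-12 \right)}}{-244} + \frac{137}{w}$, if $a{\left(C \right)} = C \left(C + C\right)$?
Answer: $- \frac{7195}{13176} \approx -0.54607$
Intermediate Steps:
$a{\left(C \right)} = 2 C^{2}$ ($a{\left(C \right)} = C 2 C = 2 C^{2}$)
$w = 216$
$\frac{a{\left(-12 \right)}}{-244} + \frac{137}{w} = \frac{2 \left(-12\right)^{2}}{-244} + \frac{137}{216} = 2 \cdot 144 \left(- \frac{1}{244}\right) + 137 \cdot \frac{1}{216} = 288 \left(- \frac{1}{244}\right) + \frac{137}{216} = - \frac{72}{61} + \frac{137}{216} = - \frac{7195}{13176}$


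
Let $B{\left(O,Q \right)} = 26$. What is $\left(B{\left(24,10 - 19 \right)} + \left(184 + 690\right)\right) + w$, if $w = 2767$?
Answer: $3667$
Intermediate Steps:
$\left(B{\left(24,10 - 19 \right)} + \left(184 + 690\right)\right) + w = \left(26 + \left(184 + 690\right)\right) + 2767 = \left(26 + 874\right) + 2767 = 900 + 2767 = 3667$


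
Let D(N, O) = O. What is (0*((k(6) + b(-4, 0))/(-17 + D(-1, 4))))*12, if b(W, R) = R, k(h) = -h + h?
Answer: 0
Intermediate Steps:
k(h) = 0
(0*((k(6) + b(-4, 0))/(-17 + D(-1, 4))))*12 = (0*((0 + 0)/(-17 + 4)))*12 = (0*(0/(-13)))*12 = (0*(0*(-1/13)))*12 = (0*0)*12 = 0*12 = 0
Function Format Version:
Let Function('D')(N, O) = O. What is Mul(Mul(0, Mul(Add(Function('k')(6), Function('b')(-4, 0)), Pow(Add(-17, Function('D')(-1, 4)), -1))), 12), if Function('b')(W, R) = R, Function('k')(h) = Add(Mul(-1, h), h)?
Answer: 0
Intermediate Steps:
Function('k')(h) = 0
Mul(Mul(0, Mul(Add(Function('k')(6), Function('b')(-4, 0)), Pow(Add(-17, Function('D')(-1, 4)), -1))), 12) = Mul(Mul(0, Mul(Add(0, 0), Pow(Add(-17, 4), -1))), 12) = Mul(Mul(0, Mul(0, Pow(-13, -1))), 12) = Mul(Mul(0, Mul(0, Rational(-1, 13))), 12) = Mul(Mul(0, 0), 12) = Mul(0, 12) = 0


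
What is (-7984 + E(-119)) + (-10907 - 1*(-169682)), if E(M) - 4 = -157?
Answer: 150638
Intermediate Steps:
E(M) = -153 (E(M) = 4 - 157 = -153)
(-7984 + E(-119)) + (-10907 - 1*(-169682)) = (-7984 - 153) + (-10907 - 1*(-169682)) = -8137 + (-10907 + 169682) = -8137 + 158775 = 150638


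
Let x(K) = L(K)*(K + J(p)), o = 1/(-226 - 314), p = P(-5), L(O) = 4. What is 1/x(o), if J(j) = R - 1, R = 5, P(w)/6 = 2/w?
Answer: 135/2159 ≈ 0.062529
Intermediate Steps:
P(w) = 12/w (P(w) = 6*(2/w) = 12/w)
p = -12/5 (p = 12/(-5) = 12*(-⅕) = -12/5 ≈ -2.4000)
J(j) = 4 (J(j) = 5 - 1 = 4)
o = -1/540 (o = 1/(-540) = -1/540 ≈ -0.0018519)
x(K) = 16 + 4*K (x(K) = 4*(K + 4) = 4*(4 + K) = 16 + 4*K)
1/x(o) = 1/(16 + 4*(-1/540)) = 1/(16 - 1/135) = 1/(2159/135) = 135/2159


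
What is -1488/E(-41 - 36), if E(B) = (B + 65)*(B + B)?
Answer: -62/77 ≈ -0.80519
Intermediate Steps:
E(B) = 2*B*(65 + B) (E(B) = (65 + B)*(2*B) = 2*B*(65 + B))
-1488/E(-41 - 36) = -1488*1/(2*(-41 - 36)*(65 + (-41 - 36))) = -1488*(-1/(154*(65 - 77))) = -1488/(2*(-77)*(-12)) = -1488/1848 = -1488*1/1848 = -62/77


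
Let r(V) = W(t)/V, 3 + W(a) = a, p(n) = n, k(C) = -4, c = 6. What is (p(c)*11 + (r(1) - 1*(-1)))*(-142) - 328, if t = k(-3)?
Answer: -8848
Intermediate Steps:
t = -4
W(a) = -3 + a
r(V) = -7/V (r(V) = (-3 - 4)/V = -7/V)
(p(c)*11 + (r(1) - 1*(-1)))*(-142) - 328 = (6*11 + (-7/1 - 1*(-1)))*(-142) - 328 = (66 + (-7*1 + 1))*(-142) - 328 = (66 + (-7 + 1))*(-142) - 328 = (66 - 6)*(-142) - 328 = 60*(-142) - 328 = -8520 - 328 = -8848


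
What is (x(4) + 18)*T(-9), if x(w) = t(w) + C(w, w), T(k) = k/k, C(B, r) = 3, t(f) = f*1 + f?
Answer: 29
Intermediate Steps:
t(f) = 2*f (t(f) = f + f = 2*f)
T(k) = 1
x(w) = 3 + 2*w (x(w) = 2*w + 3 = 3 + 2*w)
(x(4) + 18)*T(-9) = ((3 + 2*4) + 18)*1 = ((3 + 8) + 18)*1 = (11 + 18)*1 = 29*1 = 29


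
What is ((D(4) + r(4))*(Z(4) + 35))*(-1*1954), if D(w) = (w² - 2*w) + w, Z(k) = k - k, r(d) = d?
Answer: -1094240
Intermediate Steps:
Z(k) = 0
D(w) = w² - w
((D(4) + r(4))*(Z(4) + 35))*(-1*1954) = ((4*(-1 + 4) + 4)*(0 + 35))*(-1*1954) = ((4*3 + 4)*35)*(-1954) = ((12 + 4)*35)*(-1954) = (16*35)*(-1954) = 560*(-1954) = -1094240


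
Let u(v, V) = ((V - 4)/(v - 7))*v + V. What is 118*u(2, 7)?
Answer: 3422/5 ≈ 684.40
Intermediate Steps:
u(v, V) = V + v*(-4 + V)/(-7 + v) (u(v, V) = ((-4 + V)/(-7 + v))*v + V = v*(-4 + V)/(-7 + v) + V = V + v*(-4 + V)/(-7 + v))
118*u(2, 7) = 118*((-7*7 - 4*2 + 2*7*2)/(-7 + 2)) = 118*((-49 - 8 + 28)/(-5)) = 118*(-⅕*(-29)) = 118*(29/5) = 3422/5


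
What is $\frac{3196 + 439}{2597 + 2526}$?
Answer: $\frac{3635}{5123} \approx 0.70955$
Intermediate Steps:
$\frac{3196 + 439}{2597 + 2526} = \frac{3635}{5123}$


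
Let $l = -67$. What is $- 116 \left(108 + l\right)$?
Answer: $-4756$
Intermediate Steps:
$- 116 \left(108 + l\right) = - 116 \left(108 - 67\right) = \left(-116\right) 41 = -4756$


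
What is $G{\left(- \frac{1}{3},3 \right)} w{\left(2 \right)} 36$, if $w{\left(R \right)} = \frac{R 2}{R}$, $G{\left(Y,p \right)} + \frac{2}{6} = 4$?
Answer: $264$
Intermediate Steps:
$G{\left(Y,p \right)} = \frac{11}{3}$ ($G{\left(Y,p \right)} = - \frac{1}{3} + 4 = \frac{11}{3}$)
$w{\left(R \right)} = 2$ ($w{\left(R \right)} = \frac{2 R}{R} = 2$)
$G{\left(- \frac{1}{3},3 \right)} w{\left(2 \right)} 36 = \frac{11}{3} \cdot 2 \cdot 36 = \frac{22}{3} \cdot 36 = 264$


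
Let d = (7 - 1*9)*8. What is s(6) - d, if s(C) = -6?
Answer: 10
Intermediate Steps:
d = -16 (d = (7 - 9)*8 = -2*8 = -16)
s(6) - d = -6 - 1*(-16) = -6 + 16 = 10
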